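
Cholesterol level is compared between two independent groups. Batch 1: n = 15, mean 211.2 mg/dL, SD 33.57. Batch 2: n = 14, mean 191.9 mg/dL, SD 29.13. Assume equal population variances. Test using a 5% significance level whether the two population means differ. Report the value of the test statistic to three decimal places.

Let group 1 = batch 1, group 2 = batch 2. H0: μ_1 = μ_2; H1: μ_1 ≠ μ_2 (two-sample pooled-variance t-test, two-sided).
s_p² = [(15−1)·33.57² + (14−1)·29.13²]/(15+14−2) = 992.906
t = (211.2 − 191.9)/√[992.906·(1/15 + 1/14)] = 1.648
df = n₁ + n₂ − 2 = 27
Two-sided p-value ≈ 0.111
Since p ≈ 0.111 > α = 0.05, fail to reject H0; the data do not provide sufficient evidence against H0.

1.648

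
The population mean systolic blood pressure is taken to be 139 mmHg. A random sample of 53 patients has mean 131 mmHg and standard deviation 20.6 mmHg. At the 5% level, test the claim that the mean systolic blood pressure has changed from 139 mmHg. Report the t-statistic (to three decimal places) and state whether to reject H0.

t = -2.827; reject H0

H0: μ = 139; H1: μ ≠ 139 (one-sample t-test, two-sided).
t = (x̄ − μ₀)/(s/√n) = (131 − 139)/(20.6/√53) = -2.827
df = n − 1 = 52
Two-sided p-value ≈ 0.0067
Since p ≈ 0.0067 < α = 0.05, reject H0; the evidence is statistically significant.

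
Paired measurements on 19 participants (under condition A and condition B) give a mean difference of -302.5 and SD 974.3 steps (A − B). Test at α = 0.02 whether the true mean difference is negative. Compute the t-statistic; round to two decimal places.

-1.35

H0: μ_d = 0; H1: μ_d < 0 (paired t-test on the differences, left-tailed).
t = d̄/(s_d/√n) = -302.5/(974.3/√19) = -1.35
df = n − 1 = 18
p-value = P(T ≤ -1.35) ≈ 0.0963
Since p ≈ 0.0963 > α = 0.02, fail to reject H0; the data do not provide sufficient evidence against H0.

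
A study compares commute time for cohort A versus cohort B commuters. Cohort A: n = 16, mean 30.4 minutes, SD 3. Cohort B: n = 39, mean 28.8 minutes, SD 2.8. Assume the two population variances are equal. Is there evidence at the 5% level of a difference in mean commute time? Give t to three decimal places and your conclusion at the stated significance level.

Let group 1 = cohort A, group 2 = cohort B. H0: μ_1 = μ_2; H1: μ_1 ≠ μ_2 (two-sample pooled-variance t-test, two-sided).
s_p² = [(16−1)·3² + (39−1)·2.8²]/(16+39−2) = 8.1683
t = (30.4 − 28.8)/√[8.1683·(1/16 + 1/39)] = 1.886
df = n₁ + n₂ − 2 = 53
Two-sided p-value ≈ 0.0648
Since p ≈ 0.0648 > α = 0.05, fail to reject H0; the data do not provide sufficient evidence against H0.

t = 1.886; fail to reject H0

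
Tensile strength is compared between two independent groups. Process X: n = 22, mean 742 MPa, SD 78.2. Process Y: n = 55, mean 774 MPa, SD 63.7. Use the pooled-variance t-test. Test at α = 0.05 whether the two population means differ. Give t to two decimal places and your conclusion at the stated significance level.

Let group 1 = process X, group 2 = process Y. H0: μ_1 = μ_2; H1: μ_1 ≠ μ_2 (two-sample pooled-variance t-test, two-sided).
s_p² = [(22−1)·78.2² + (55−1)·63.7²]/(22+55−2) = 4633.8
t = (742 − 774)/√[4633.8·(1/22 + 1/55)] = -1.86
df = n₁ + n₂ − 2 = 75
Two-sided p-value ≈ 0.0663
Since p ≈ 0.0663 > α = 0.05, fail to reject H0; the evidence is not statistically significant.

t = -1.86; fail to reject H0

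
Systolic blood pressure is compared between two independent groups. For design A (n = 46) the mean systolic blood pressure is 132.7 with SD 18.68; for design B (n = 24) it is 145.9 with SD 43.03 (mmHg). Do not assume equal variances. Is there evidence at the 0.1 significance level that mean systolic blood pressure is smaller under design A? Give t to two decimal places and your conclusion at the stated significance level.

t = -1.43; reject H0

Let group 1 = design A, group 2 = design B. H0: μ_1 = μ_2; H1: μ_1 < μ_2 (Welch's two-sample t-test, left-tailed).
t = (x̄_1 − x̄_2)/√(s_1²/n_1 + s_2²/n_2) = (132.7 − 145.9)/√(18.68²/46 + 43.03²/24) = -1.43
Welch–Satterthwaite df ≈ 27.61
p-value = P(T ≤ -1.43) ≈ 0.081
Since p ≈ 0.081 < α = 0.1, reject H0; the evidence is statistically significant.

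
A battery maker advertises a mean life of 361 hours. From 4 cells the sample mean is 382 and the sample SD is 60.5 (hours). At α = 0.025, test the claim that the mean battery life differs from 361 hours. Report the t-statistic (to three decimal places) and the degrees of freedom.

t = 0.694, df = 3

H0: μ = 361; H1: μ ≠ 361 (one-sample t-test, two-sided).
t = (x̄ − μ₀)/(s/√n) = (382 − 361)/(60.5/√4) = 0.694
df = n − 1 = 3
Two-sided p-value ≈ 0.537
Since p ≈ 0.537 > α = 0.025, fail to reject H0; the data do not provide sufficient evidence against H0.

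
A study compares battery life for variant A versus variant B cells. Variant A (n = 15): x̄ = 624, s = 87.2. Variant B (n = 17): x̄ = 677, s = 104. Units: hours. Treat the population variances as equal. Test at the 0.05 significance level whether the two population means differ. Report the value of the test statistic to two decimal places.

-1.55

Let group 1 = variant A, group 2 = variant B. H0: μ_1 = μ_2; H1: μ_1 ≠ μ_2 (two-sample pooled-variance t-test, two-sided).
s_p² = [(15−1)·87.2² + (17−1)·104²]/(15+17−2) = 9316.99
t = (624 − 677)/√[9316.99·(1/15 + 1/17)] = -1.55
df = n₁ + n₂ − 2 = 30
Two-sided p-value ≈ 0.132
Since p ≈ 0.132 > α = 0.05, fail to reject H0; the data do not provide sufficient evidence against H0.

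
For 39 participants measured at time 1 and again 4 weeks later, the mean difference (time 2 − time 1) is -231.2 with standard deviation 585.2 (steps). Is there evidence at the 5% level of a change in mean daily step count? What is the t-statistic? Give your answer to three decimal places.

H0: μ_d = 0; H1: μ_d ≠ 0 (paired t-test on the differences, two-sided).
t = d̄/(s_d/√n) = -231.2/(585.2/√39) = -2.467
df = n − 1 = 38
Two-sided p-value ≈ 0.018
Since p ≈ 0.018 < α = 0.05, reject H0; the data support H1.

-2.467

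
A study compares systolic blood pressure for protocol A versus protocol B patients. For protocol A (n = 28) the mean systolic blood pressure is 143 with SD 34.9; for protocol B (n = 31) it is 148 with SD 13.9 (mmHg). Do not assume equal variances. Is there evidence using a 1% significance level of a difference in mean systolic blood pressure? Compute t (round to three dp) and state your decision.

t = -0.709; fail to reject H0

Let group 1 = protocol A, group 2 = protocol B. H0: μ_1 = μ_2; H1: μ_1 ≠ μ_2 (Welch's two-sample t-test, two-sided).
t = (x̄_1 − x̄_2)/√(s_1²/n_1 + s_2²/n_2) = (143 − 148)/√(34.9²/28 + 13.9²/31) = -0.709
Welch–Satterthwaite df ≈ 34.65
Two-sided p-value ≈ 0.483
Since p ≈ 0.483 > α = 0.01, fail to reject H0; the data do not provide sufficient evidence against H0.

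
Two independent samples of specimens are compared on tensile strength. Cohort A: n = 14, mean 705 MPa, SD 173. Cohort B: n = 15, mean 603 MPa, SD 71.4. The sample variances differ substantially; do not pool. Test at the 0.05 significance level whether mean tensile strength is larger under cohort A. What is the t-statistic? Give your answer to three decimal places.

Let group 1 = cohort A, group 2 = cohort B. H0: μ_1 = μ_2; H1: μ_1 > μ_2 (Welch's two-sample t-test, right-tailed).
t = (x̄_1 − x̄_2)/√(s_1²/n_1 + s_2²/n_2) = (705 − 603)/√(173²/14 + 71.4²/15) = 2.049
Welch–Satterthwaite df ≈ 17.06
p-value = P(T ≥ 2.049) ≈ 0.0281
Since p ≈ 0.0281 < α = 0.05, reject H0; the evidence is statistically significant.

2.049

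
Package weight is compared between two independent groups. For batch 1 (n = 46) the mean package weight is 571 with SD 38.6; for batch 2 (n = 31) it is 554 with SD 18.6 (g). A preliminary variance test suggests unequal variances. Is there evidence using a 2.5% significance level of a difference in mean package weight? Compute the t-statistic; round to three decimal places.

2.576

Let group 1 = batch 1, group 2 = batch 2. H0: μ_1 = μ_2; H1: μ_1 ≠ μ_2 (Welch's two-sample t-test, two-sided).
t = (x̄_1 − x̄_2)/√(s_1²/n_1 + s_2²/n_2) = (571 − 554)/√(38.6²/46 + 18.6²/31) = 2.576
Welch–Satterthwaite df ≈ 69.05
Two-sided p-value ≈ 0.012
Since p ≈ 0.012 < α = 0.025, reject H0; the evidence is statistically significant.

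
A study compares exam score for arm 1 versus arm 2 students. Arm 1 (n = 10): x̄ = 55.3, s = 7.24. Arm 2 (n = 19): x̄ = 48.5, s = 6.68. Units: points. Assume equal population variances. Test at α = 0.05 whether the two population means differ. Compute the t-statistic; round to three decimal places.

Let group 1 = arm 1, group 2 = arm 2. H0: μ_1 = μ_2; H1: μ_1 ≠ μ_2 (two-sample pooled-variance t-test, two-sided).
s_p² = [(10−1)·7.24² + (19−1)·6.68²]/(10+19−2) = 47.2208
t = (55.3 − 48.5)/√[47.2208·(1/10 + 1/19)] = 2.533
df = n₁ + n₂ − 2 = 27
Two-sided p-value ≈ 0.0174
Since p ≈ 0.0174 < α = 0.05, reject H0; the data support H1.

2.533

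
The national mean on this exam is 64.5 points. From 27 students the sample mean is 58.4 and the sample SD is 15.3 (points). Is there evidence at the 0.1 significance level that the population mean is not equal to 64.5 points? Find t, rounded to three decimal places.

H0: μ = 64.5; H1: μ ≠ 64.5 (one-sample t-test, two-sided).
t = (x̄ − μ₀)/(s/√n) = (58.4 − 64.5)/(15.3/√27) = -2.072
df = n − 1 = 26
Two-sided p-value ≈ 0.0484
Since p ≈ 0.0484 < α = 0.1, reject H0; the evidence is statistically significant.

-2.072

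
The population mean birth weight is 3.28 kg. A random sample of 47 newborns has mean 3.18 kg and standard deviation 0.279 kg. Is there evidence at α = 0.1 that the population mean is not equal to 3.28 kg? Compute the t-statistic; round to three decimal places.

H0: μ = 3.28; H1: μ ≠ 3.28 (one-sample t-test, two-sided).
t = (x̄ − μ₀)/(s/√n) = (3.18 − 3.28)/(0.279/√47) = -2.457
df = n − 1 = 46
Two-sided p-value ≈ 0.018
Since p ≈ 0.018 < α = 0.1, reject H0; the evidence is statistically significant.

-2.457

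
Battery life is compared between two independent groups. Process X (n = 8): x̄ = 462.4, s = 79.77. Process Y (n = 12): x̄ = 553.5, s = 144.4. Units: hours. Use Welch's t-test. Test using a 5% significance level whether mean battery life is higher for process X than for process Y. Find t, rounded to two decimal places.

Let group 1 = process X, group 2 = process Y. H0: μ_1 = μ_2; H1: μ_1 > μ_2 (Welch's two-sample t-test, right-tailed).
t = (x̄_1 − x̄_2)/√(s_1²/n_1 + s_2²/n_2) = (462.4 − 553.5)/√(79.77²/8 + 144.4²/12) = -1.81
Welch–Satterthwaite df ≈ 17.59
p-value = P(T ≥ -1.81) ≈ 0.9563
Since p ≈ 0.9563 > α = 0.05, fail to reject H0; the data do not provide sufficient evidence against H0.

-1.81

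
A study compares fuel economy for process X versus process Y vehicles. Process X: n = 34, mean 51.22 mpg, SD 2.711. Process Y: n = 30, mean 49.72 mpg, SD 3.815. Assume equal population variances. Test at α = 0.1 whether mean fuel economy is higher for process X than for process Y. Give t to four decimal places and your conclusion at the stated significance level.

t = 1.8290; reject H0

Let group 1 = process X, group 2 = process Y. H0: μ_1 = μ_2; H1: μ_1 > μ_2 (two-sample pooled-variance t-test, right-tailed).
s_p² = [(34−1)·2.711² + (30−1)·3.815²]/(34+30−2) = 10.7195
t = (51.22 − 49.72)/√[10.7195·(1/34 + 1/30)] = 1.8290
df = n₁ + n₂ − 2 = 62
p-value = P(T ≥ 1.8290) ≈ 0.0361
Since p ≈ 0.0361 < α = 0.1, reject H0; the data support H1.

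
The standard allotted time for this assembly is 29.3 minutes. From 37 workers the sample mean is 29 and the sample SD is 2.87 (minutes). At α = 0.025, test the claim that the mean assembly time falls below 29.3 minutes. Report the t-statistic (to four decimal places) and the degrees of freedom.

t = -0.6358, df = 36

H0: μ = 29.3; H1: μ < 29.3 (one-sample t-test, left-tailed).
t = (x̄ − μ₀)/(s/√n) = (29 − 29.3)/(2.87/√37) = -0.6358
df = n − 1 = 36
p-value = P(T ≤ -0.6358) ≈ 0.2645
Since p ≈ 0.2645 > α = 0.025, fail to reject H0; the data do not provide sufficient evidence against H0.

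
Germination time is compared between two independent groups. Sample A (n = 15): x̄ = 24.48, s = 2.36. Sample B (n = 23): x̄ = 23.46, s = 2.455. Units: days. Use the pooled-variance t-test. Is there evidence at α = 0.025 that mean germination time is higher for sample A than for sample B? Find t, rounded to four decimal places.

1.2708

Let group 1 = sample A, group 2 = sample B. H0: μ_1 = μ_2; H1: μ_1 > μ_2 (two-sample pooled-variance t-test, right-tailed).
s_p² = [(15−1)·2.36² + (23−1)·2.455²]/(15+23−2) = 5.84914
t = (24.48 − 23.46)/√[5.84914·(1/15 + 1/23)] = 1.2708
df = n₁ + n₂ − 2 = 36
p-value = P(T ≥ 1.2708) ≈ 0.1060
Since p ≈ 0.1060 > α = 0.025, fail to reject H0; the evidence is not statistically significant.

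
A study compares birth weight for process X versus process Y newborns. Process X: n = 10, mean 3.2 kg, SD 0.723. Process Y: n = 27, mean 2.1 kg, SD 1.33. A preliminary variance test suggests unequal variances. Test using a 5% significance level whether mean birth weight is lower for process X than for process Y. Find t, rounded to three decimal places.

3.205

Let group 1 = process X, group 2 = process Y. H0: μ_1 = μ_2; H1: μ_1 < μ_2 (Welch's two-sample t-test, left-tailed).
t = (x̄_1 − x̄_2)/√(s_1²/n_1 + s_2²/n_2) = (3.2 − 2.1)/√(0.723²/10 + 1.33²/27) = 3.205
Welch–Satterthwaite df ≈ 29.60
p-value = P(T ≤ 3.205) ≈ 0.998
Since p ≈ 0.998 > α = 0.05, fail to reject H0; the data do not provide sufficient evidence against H0.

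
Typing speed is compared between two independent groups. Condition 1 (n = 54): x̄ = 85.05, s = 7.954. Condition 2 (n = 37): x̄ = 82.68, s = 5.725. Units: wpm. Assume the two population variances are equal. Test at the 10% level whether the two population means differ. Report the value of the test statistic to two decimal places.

1.56

Let group 1 = condition 1, group 2 = condition 2. H0: μ_1 = μ_2; H1: μ_1 ≠ μ_2 (two-sample pooled-variance t-test, two-sided).
s_p² = [(54−1)·7.954² + (37−1)·5.725²]/(54+37−2) = 50.9329
t = (85.05 − 82.68)/√[50.9329·(1/54 + 1/37)] = 1.56
df = n₁ + n₂ − 2 = 89
Two-sided p-value ≈ 0.1232
Since p ≈ 0.1232 > α = 0.1, fail to reject H0; the data do not provide sufficient evidence against H0.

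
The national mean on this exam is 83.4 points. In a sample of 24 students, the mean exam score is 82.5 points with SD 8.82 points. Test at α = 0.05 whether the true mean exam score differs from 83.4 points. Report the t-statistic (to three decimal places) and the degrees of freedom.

t = -0.500, df = 23

H0: μ = 83.4; H1: μ ≠ 83.4 (one-sample t-test, two-sided).
t = (x̄ − μ₀)/(s/√n) = (82.5 − 83.4)/(8.82/√24) = -0.500
df = n − 1 = 23
Two-sided p-value ≈ 0.6219
Since p ≈ 0.6219 > α = 0.05, fail to reject H0; the data do not provide sufficient evidence against H0.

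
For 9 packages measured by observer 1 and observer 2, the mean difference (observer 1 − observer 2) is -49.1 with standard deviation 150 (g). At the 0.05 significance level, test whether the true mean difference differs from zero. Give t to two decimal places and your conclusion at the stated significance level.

H0: μ_d = 0; H1: μ_d ≠ 0 (paired t-test on the differences, two-sided).
t = d̄/(s_d/√n) = -49.1/(150/√9) = -0.98
df = n − 1 = 8
Two-sided p-value ≈ 0.3549
Since p ≈ 0.3549 > α = 0.05, fail to reject H0; the data do not provide sufficient evidence against H0.

t = -0.98; fail to reject H0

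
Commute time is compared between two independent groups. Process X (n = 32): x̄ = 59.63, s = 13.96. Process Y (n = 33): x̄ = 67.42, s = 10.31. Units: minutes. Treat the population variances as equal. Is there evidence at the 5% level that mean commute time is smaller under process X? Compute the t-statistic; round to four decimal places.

Let group 1 = process X, group 2 = process Y. H0: μ_1 = μ_2; H1: μ_1 < μ_2 (two-sample pooled-variance t-test, left-tailed).
s_p² = [(32−1)·13.96² + (33−1)·10.31²]/(32+33−2) = 149.886
t = (59.63 − 67.42)/√[149.886·(1/32 + 1/33)] = -2.5647
df = n₁ + n₂ − 2 = 63
p-value = P(T ≤ -2.5647) ≈ 0.0064
Since p ≈ 0.0064 < α = 0.05, reject H0; the data support H1.

-2.5647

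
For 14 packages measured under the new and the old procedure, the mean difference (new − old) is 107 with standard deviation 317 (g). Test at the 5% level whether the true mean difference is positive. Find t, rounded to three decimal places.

H0: μ_d = 0; H1: μ_d > 0 (paired t-test on the differences, right-tailed).
t = d̄/(s_d/√n) = 107/(317/√14) = 1.263
df = n − 1 = 13
p-value = P(T ≥ 1.263) ≈ 0.1144
Since p ≈ 0.1144 > α = 0.05, fail to reject H0; the evidence is not statistically significant.

1.263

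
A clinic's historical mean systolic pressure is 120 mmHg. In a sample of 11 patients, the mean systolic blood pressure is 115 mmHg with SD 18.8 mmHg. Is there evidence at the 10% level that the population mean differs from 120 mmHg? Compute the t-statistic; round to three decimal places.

H0: μ = 120; H1: μ ≠ 120 (one-sample t-test, two-sided).
t = (x̄ − μ₀)/(s/√n) = (115 − 120)/(18.8/√11) = -0.882
df = n − 1 = 10
Two-sided p-value ≈ 0.398
Since p ≈ 0.398 > α = 0.1, fail to reject H0; the evidence is not statistically significant.

-0.882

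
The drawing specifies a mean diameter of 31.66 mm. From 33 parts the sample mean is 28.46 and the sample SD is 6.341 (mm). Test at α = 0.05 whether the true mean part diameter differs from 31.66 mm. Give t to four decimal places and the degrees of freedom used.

t = -2.8990, df = 32

H0: μ = 31.66; H1: μ ≠ 31.66 (one-sample t-test, two-sided).
t = (x̄ − μ₀)/(s/√n) = (28.46 − 31.66)/(6.341/√33) = -2.8990
df = n − 1 = 32
Two-sided p-value ≈ 0.0067
Since p ≈ 0.0067 < α = 0.05, reject H0; the data support H1.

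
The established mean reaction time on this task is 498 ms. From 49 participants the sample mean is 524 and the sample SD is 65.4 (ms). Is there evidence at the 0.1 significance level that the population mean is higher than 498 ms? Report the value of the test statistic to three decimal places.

2.783

H0: μ = 498; H1: μ > 498 (one-sample t-test, right-tailed).
t = (x̄ − μ₀)/(s/√n) = (524 − 498)/(65.4/√49) = 2.783
df = n − 1 = 48
p-value = P(T ≥ 2.783) ≈ 0.0038
Since p ≈ 0.0038 < α = 0.1, reject H0; the data support H1.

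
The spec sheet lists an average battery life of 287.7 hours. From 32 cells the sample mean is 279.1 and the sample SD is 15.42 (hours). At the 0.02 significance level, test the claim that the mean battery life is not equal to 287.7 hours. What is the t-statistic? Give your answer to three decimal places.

H0: μ = 287.7; H1: μ ≠ 287.7 (one-sample t-test, two-sided).
t = (x̄ − μ₀)/(s/√n) = (279.1 − 287.7)/(15.42/√32) = -3.155
df = n − 1 = 31
Two-sided p-value ≈ 0.0036
Since p ≈ 0.0036 < α = 0.02, reject H0; the evidence is statistically significant.

-3.155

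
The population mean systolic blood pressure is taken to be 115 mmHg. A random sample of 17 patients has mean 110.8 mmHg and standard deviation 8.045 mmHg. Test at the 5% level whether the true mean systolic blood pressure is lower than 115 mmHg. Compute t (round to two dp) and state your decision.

H0: μ = 115; H1: μ < 115 (one-sample t-test, left-tailed).
t = (x̄ − μ₀)/(s/√n) = (110.8 − 115)/(8.045/√17) = -2.15
df = n − 1 = 16
p-value = P(T ≤ -2.15) ≈ 0.023
Since p ≈ 0.023 < α = 0.05, reject H0; the evidence is statistically significant.

t = -2.15; reject H0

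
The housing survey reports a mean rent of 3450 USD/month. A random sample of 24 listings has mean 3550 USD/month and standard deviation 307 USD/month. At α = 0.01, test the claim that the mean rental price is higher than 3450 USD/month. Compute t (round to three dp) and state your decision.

H0: μ = 3450; H1: μ > 3450 (one-sample t-test, right-tailed).
t = (x̄ − μ₀)/(s/√n) = (3550 − 3450)/(307/√24) = 1.596
df = n − 1 = 23
p-value = P(T ≥ 1.596) ≈ 0.062
Since p ≈ 0.062 > α = 0.01, fail to reject H0; the evidence is not statistically significant.

t = 1.596; fail to reject H0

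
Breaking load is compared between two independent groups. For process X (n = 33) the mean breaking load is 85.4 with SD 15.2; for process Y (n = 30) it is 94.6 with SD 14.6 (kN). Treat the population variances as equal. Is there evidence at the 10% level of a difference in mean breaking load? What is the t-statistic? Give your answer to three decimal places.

Let group 1 = process X, group 2 = process Y. H0: μ_1 = μ_2; H1: μ_1 ≠ μ_2 (two-sample pooled-variance t-test, two-sided).
s_p² = [(33−1)·15.2² + (30−1)·14.6²]/(33+30−2) = 222.54
t = (85.4 − 94.6)/√[222.54·(1/33 + 1/30)] = -2.445
df = n₁ + n₂ − 2 = 61
Two-sided p-value ≈ 0.017
Since p ≈ 0.017 < α = 0.1, reject H0; the data support H1.

-2.445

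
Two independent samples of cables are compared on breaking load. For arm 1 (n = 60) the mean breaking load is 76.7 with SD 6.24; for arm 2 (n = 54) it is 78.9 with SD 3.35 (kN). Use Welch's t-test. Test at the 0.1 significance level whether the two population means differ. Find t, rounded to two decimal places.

-2.38

Let group 1 = arm 1, group 2 = arm 2. H0: μ_1 = μ_2; H1: μ_1 ≠ μ_2 (Welch's two-sample t-test, two-sided).
t = (x̄_1 − x̄_2)/√(s_1²/n_1 + s_2²/n_2) = (76.7 − 78.9)/√(6.24²/60 + 3.35²/54) = -2.38
Welch–Satterthwaite df ≈ 92.30
Two-sided p-value ≈ 0.020
Since p ≈ 0.020 < α = 0.1, reject H0; the data support H1.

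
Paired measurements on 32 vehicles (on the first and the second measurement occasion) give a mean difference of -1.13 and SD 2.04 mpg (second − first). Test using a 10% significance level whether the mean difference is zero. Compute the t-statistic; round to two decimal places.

-3.13

H0: μ_d = 0; H1: μ_d ≠ 0 (paired t-test on the differences, two-sided).
t = d̄/(s_d/√n) = -1.13/(2.04/√32) = -3.13
df = n − 1 = 31
Two-sided p-value ≈ 0.004
Since p ≈ 0.004 < α = 0.1, reject H0; the data support H1.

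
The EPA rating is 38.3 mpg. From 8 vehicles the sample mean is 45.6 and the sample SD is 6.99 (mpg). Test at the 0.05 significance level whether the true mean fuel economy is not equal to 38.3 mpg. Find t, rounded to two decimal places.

2.95

H0: μ = 38.3; H1: μ ≠ 38.3 (one-sample t-test, two-sided).
t = (x̄ − μ₀)/(s/√n) = (45.6 − 38.3)/(6.99/√8) = 2.95
df = n − 1 = 7
Two-sided p-value ≈ 0.0213
Since p ≈ 0.0213 < α = 0.05, reject H0; the data support H1.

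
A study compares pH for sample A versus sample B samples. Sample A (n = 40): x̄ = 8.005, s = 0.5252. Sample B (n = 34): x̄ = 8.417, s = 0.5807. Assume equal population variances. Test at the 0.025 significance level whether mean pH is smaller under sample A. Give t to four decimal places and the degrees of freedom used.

Let group 1 = sample A, group 2 = sample B. H0: μ_1 = μ_2; H1: μ_1 < μ_2 (two-sample pooled-variance t-test, left-tailed).
s_p² = [(40−1)·0.5252² + (34−1)·0.5807²]/(40+34−2) = 0.303966
t = (8.005 − 8.417)/√[0.303966·(1/40 + 1/34)] = -3.2036
df = n₁ + n₂ − 2 = 72
p-value = P(T ≤ -3.2036) ≈ 0.001
Since p ≈ 0.001 < α = 0.025, reject H0; the data support H1.

t = -3.2036, df = 72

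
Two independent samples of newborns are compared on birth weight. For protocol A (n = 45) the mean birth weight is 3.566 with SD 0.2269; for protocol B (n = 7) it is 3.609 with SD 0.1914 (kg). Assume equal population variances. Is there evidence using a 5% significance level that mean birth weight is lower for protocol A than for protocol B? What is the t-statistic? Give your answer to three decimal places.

Let group 1 = protocol A, group 2 = protocol B. H0: μ_1 = μ_2; H1: μ_1 < μ_2 (two-sample pooled-variance t-test, left-tailed).
s_p² = [(45−1)·0.2269² + (7−1)·0.1914²]/(45+7−2) = 0.0497017
t = (3.566 − 3.609)/√[0.0497017·(1/45 + 1/7)] = -0.475
df = n₁ + n₂ − 2 = 50
p-value = P(T ≤ -0.475) ≈ 0.319
Since p ≈ 0.319 > α = 0.05, fail to reject H0; the data do not provide sufficient evidence against H0.

-0.475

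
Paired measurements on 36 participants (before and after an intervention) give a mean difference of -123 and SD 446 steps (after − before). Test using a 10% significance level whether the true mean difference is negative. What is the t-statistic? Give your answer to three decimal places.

H0: μ_d = 0; H1: μ_d < 0 (paired t-test on the differences, left-tailed).
t = d̄/(s_d/√n) = -123/(446/√36) = -1.655
df = n − 1 = 35
p-value = P(T ≤ -1.655) ≈ 0.053
Since p ≈ 0.053 < α = 0.1, reject H0; the evidence is statistically significant.

-1.655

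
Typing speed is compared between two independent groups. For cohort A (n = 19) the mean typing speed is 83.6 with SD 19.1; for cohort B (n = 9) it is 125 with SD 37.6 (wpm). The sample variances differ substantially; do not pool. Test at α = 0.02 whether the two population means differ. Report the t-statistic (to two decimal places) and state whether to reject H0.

Let group 1 = cohort A, group 2 = cohort B. H0: μ_1 = μ_2; H1: μ_1 ≠ μ_2 (Welch's two-sample t-test, two-sided).
t = (x̄_1 − x̄_2)/√(s_1²/n_1 + s_2²/n_2) = (83.6 − 125)/√(19.1²/19 + 37.6²/9) = -3.12
Welch–Satterthwaite df ≈ 10.01
Two-sided p-value ≈ 0.0109
Since p ≈ 0.0109 < α = 0.02, reject H0; the data support H1.

t = -3.12; reject H0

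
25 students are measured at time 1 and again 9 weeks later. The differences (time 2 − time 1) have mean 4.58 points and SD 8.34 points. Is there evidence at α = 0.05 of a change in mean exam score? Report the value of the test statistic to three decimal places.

H0: μ_d = 0; H1: μ_d ≠ 0 (paired t-test on the differences, two-sided).
t = d̄/(s_d/√n) = 4.58/(8.34/√25) = 2.746
df = n − 1 = 24
Two-sided p-value ≈ 0.011
Since p ≈ 0.011 < α = 0.05, reject H0; the data support H1.

2.746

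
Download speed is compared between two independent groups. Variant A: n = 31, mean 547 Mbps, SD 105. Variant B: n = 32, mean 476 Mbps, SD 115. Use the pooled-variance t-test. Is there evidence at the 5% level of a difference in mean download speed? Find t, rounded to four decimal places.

2.5567

Let group 1 = variant A, group 2 = variant B. H0: μ_1 = μ_2; H1: μ_1 ≠ μ_2 (two-sample pooled-variance t-test, two-sided).
s_p² = [(31−1)·105² + (32−1)·115²]/(31+32−2) = 12143
t = (547 − 476)/√[12143·(1/31 + 1/32)] = 2.5567
df = n₁ + n₂ − 2 = 61
Two-sided p-value ≈ 0.0131
Since p ≈ 0.0131 < α = 0.05, reject H0; the evidence is statistically significant.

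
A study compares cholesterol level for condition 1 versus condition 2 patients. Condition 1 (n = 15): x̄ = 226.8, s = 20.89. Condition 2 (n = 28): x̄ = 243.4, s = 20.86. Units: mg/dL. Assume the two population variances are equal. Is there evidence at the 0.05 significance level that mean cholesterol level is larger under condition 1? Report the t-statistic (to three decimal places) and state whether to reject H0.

Let group 1 = condition 1, group 2 = condition 2. H0: μ_1 = μ_2; H1: μ_1 > μ_2 (two-sample pooled-variance t-test, right-tailed).
s_p² = [(15−1)·20.89² + (28−1)·20.86²]/(15+28−2) = 435.567
t = (226.8 − 243.4)/√[435.567·(1/15 + 1/28)] = -2.486
df = n₁ + n₂ − 2 = 41
p-value = P(T ≥ -2.486) ≈ 0.9915
Since p ≈ 0.9915 > α = 0.05, fail to reject H0; the data do not provide sufficient evidence against H0.

t = -2.486; fail to reject H0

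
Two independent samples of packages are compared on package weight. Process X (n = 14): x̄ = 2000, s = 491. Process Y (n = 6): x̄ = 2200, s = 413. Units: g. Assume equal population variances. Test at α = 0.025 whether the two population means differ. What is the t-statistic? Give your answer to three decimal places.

Let group 1 = process X, group 2 = process Y. H0: μ_1 = μ_2; H1: μ_1 ≠ μ_2 (two-sample pooled-variance t-test, two-sided).
s_p² = [(14−1)·491² + (6−1)·413²]/(14+6−2) = 221494
t = (2000 − 2200)/√[221494·(1/14 + 1/6)] = -0.871
df = n₁ + n₂ − 2 = 18
Two-sided p-value ≈ 0.395
Since p ≈ 0.395 > α = 0.025, fail to reject H0; the data do not provide sufficient evidence against H0.

-0.871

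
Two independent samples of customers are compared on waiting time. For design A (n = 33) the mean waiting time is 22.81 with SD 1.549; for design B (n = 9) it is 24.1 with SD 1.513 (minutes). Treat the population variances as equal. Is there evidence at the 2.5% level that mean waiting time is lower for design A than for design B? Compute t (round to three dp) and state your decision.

Let group 1 = design A, group 2 = design B. H0: μ_1 = μ_2; H1: μ_1 < μ_2 (two-sample pooled-variance t-test, left-tailed).
s_p² = [(33−1)·1.549² + (9−1)·1.513²]/(33+9−2) = 2.37735
t = (22.81 − 24.1)/√[2.37735·(1/33 + 1/9)] = -2.225
df = n₁ + n₂ − 2 = 40
p-value = P(T ≤ -2.225) ≈ 0.0159
Since p ≈ 0.0159 < α = 0.025, reject H0; the data support H1.

t = -2.225; reject H0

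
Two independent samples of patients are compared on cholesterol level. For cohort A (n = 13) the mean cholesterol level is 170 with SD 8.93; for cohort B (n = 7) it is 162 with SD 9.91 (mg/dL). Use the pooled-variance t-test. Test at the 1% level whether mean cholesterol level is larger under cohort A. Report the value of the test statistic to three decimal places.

Let group 1 = cohort A, group 2 = cohort B. H0: μ_1 = μ_2; H1: μ_1 > μ_2 (two-sample pooled-variance t-test, right-tailed).
s_p² = [(13−1)·8.93² + (7−1)·9.91²]/(13+7−2) = 85.8993
t = (170 − 162)/√[85.8993·(1/13 + 1/7)] = 1.841
df = n₁ + n₂ − 2 = 18
p-value = P(T ≥ 1.841) ≈ 0.0411
Since p ≈ 0.0411 > α = 0.01, fail to reject H0; the evidence is not statistically significant.

1.841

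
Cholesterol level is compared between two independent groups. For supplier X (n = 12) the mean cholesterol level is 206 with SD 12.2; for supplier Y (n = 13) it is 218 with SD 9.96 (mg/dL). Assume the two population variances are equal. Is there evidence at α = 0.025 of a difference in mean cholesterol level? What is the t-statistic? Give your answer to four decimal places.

Let group 1 = supplier X, group 2 = supplier Y. H0: μ_1 = μ_2; H1: μ_1 ≠ μ_2 (two-sample pooled-variance t-test, two-sided).
s_p² = [(12−1)·12.2² + (13−1)·9.96²]/(12+13−2) = 122.942
t = (206 − 218)/√[122.942·(1/12 + 1/13)] = -2.7035
df = n₁ + n₂ − 2 = 23
Two-sided p-value ≈ 0.0127
Since p ≈ 0.0127 < α = 0.025, reject H0; the data support H1.

-2.7035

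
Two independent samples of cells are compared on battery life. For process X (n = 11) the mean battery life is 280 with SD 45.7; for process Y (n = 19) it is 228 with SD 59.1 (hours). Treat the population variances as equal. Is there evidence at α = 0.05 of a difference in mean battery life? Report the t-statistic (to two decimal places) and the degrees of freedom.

Let group 1 = process X, group 2 = process Y. H0: μ_1 = μ_2; H1: μ_1 ≠ μ_2 (two-sample pooled-variance t-test, two-sided).
s_p² = [(11−1)·45.7² + (19−1)·59.1²]/(11+19−2) = 2991.27
t = (280 − 228)/√[2991.27·(1/11 + 1/19)] = 2.51
df = n₁ + n₂ − 2 = 28
Two-sided p-value ≈ 0.018
Since p ≈ 0.018 < α = 0.05, reject H0; the data support H1.

t = 2.51, df = 28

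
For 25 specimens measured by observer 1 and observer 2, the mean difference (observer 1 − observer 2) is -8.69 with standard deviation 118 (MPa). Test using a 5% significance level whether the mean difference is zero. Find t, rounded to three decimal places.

H0: μ_d = 0; H1: μ_d ≠ 0 (paired t-test on the differences, two-sided).
t = d̄/(s_d/√n) = -8.69/(118/√25) = -0.368
df = n − 1 = 24
Two-sided p-value ≈ 0.716
Since p ≈ 0.716 > α = 0.05, fail to reject H0; the data do not provide sufficient evidence against H0.

-0.368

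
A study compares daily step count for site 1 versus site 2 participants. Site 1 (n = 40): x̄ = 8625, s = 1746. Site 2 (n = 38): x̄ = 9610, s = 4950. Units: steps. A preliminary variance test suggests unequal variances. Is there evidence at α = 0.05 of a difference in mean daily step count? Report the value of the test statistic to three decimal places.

Let group 1 = site 1, group 2 = site 2. H0: μ_1 = μ_2; H1: μ_1 ≠ μ_2 (Welch's two-sample t-test, two-sided).
t = (x̄_1 − x̄_2)/√(s_1²/n_1 + s_2²/n_2) = (8625 − 9610)/√(1746²/40 + 4950²/38) = -1.160
Welch–Satterthwaite df ≈ 45.66
Two-sided p-value ≈ 0.252
Since p ≈ 0.252 > α = 0.05, fail to reject H0; the data do not provide sufficient evidence against H0.

-1.160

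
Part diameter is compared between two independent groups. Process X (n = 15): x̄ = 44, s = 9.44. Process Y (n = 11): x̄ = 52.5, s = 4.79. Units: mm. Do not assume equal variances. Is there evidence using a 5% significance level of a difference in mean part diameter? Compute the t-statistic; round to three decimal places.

Let group 1 = process X, group 2 = process Y. H0: μ_1 = μ_2; H1: μ_1 ≠ μ_2 (Welch's two-sample t-test, two-sided).
t = (x̄_1 − x̄_2)/√(s_1²/n_1 + s_2²/n_2) = (44 − 52.5)/√(9.44²/15 + 4.79²/11) = -3.000
Welch–Satterthwaite df ≈ 21.80
Two-sided p-value ≈ 0.007
Since p ≈ 0.007 < α = 0.05, reject H0; the data support H1.

-3.000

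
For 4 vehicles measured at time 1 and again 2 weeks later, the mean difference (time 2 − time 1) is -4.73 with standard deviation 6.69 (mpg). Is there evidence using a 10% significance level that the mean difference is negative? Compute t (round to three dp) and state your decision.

H0: μ_d = 0; H1: μ_d < 0 (paired t-test on the differences, left-tailed).
t = d̄/(s_d/√n) = -4.73/(6.69/√4) = -1.414
df = n − 1 = 3
p-value = P(T ≤ -1.414) ≈ 0.126
Since p ≈ 0.126 > α = 0.1, fail to reject H0; the evidence is not statistically significant.

t = -1.414; fail to reject H0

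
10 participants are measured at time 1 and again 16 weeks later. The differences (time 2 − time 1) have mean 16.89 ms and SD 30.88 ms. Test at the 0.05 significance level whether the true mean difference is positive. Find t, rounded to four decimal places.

1.7296

H0: μ_d = 0; H1: μ_d > 0 (paired t-test on the differences, right-tailed).
t = d̄/(s_d/√n) = 16.89/(30.88/√10) = 1.7296
df = n − 1 = 9
p-value = P(T ≥ 1.7296) ≈ 0.0589
Since p ≈ 0.0589 > α = 0.05, fail to reject H0; the data do not provide sufficient evidence against H0.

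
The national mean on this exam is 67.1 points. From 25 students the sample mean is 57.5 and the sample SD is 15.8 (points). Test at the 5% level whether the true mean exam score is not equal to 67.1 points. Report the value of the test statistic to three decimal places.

-3.038

H0: μ = 67.1; H1: μ ≠ 67.1 (one-sample t-test, two-sided).
t = (x̄ − μ₀)/(s/√n) = (57.5 − 67.1)/(15.8/√25) = -3.038
df = n − 1 = 24
Two-sided p-value ≈ 0.006
Since p ≈ 0.006 < α = 0.05, reject H0; the data support H1.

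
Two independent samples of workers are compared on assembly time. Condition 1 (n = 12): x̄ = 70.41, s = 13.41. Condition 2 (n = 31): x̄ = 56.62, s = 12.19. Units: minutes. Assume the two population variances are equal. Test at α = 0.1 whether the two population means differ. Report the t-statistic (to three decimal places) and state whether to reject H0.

t = 3.237; reject H0

Let group 1 = condition 1, group 2 = condition 2. H0: μ_1 = μ_2; H1: μ_1 ≠ μ_2 (two-sample pooled-variance t-test, two-sided).
s_p² = [(12−1)·13.41² + (31−1)·12.19²]/(12+31−2) = 156.975
t = (70.41 − 56.62)/√[156.975·(1/12 + 1/31)] = 3.237
df = n₁ + n₂ − 2 = 41
Two-sided p-value ≈ 0.002
Since p ≈ 0.002 < α = 0.1, reject H0; the data support H1.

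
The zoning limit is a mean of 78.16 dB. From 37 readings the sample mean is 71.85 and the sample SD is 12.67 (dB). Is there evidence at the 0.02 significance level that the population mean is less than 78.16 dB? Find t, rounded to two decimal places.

-3.03

H0: μ = 78.16; H1: μ < 78.16 (one-sample t-test, left-tailed).
t = (x̄ − μ₀)/(s/√n) = (71.85 − 78.16)/(12.67/√37) = -3.03
df = n − 1 = 36
p-value = P(T ≤ -3.03) ≈ 0.0023
Since p ≈ 0.0023 < α = 0.02, reject H0; the evidence is statistically significant.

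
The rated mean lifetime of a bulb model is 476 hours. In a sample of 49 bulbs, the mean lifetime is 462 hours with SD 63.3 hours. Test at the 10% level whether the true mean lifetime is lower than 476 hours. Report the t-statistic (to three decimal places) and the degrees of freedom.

t = -1.548, df = 48

H0: μ = 476; H1: μ < 476 (one-sample t-test, left-tailed).
t = (x̄ − μ₀)/(s/√n) = (462 − 476)/(63.3/√49) = -1.548
df = n − 1 = 48
p-value = P(T ≤ -1.548) ≈ 0.0641
Since p ≈ 0.0641 < α = 0.1, reject H0; the data support H1.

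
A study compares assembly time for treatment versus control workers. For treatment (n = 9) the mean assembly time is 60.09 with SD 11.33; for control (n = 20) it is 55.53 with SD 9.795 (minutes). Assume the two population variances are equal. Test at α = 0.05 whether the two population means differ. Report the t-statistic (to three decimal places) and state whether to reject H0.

t = 1.106; fail to reject H0

Let group 1 = treatment, group 2 = control. H0: μ_1 = μ_2; H1: μ_1 ≠ μ_2 (two-sample pooled-variance t-test, two-sided).
s_p² = [(9−1)·11.33² + (20−1)·9.795²]/(9+20−2) = 105.55
t = (60.09 − 55.53)/√[105.55·(1/9 + 1/20)] = 1.106
df = n₁ + n₂ − 2 = 27
Two-sided p-value ≈ 0.279
Since p ≈ 0.279 > α = 0.05, fail to reject H0; the data do not provide sufficient evidence against H0.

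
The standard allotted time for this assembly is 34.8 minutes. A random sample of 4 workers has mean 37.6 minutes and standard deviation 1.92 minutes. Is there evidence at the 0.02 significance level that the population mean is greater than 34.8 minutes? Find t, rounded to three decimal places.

H0: μ = 34.8; H1: μ > 34.8 (one-sample t-test, right-tailed).
t = (x̄ − μ₀)/(s/√n) = (37.6 − 34.8)/(1.92/√4) = 2.917
df = n − 1 = 3
p-value = P(T ≥ 2.917) ≈ 0.031
Since p ≈ 0.031 > α = 0.02, fail to reject H0; the data do not provide sufficient evidence against H0.

2.917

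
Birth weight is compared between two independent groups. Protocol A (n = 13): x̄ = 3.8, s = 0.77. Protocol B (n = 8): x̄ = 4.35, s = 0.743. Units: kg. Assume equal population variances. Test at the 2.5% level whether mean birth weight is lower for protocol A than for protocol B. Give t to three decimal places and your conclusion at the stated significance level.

Let group 1 = protocol A, group 2 = protocol B. H0: μ_1 = μ_2; H1: μ_1 < μ_2 (two-sample pooled-variance t-test, left-tailed).
s_p² = [(13−1)·0.77² + (8−1)·0.743²]/(13+8−2) = 0.57785
t = (3.8 − 4.35)/√[0.57785·(1/13 + 1/8)] = -1.610
df = n₁ + n₂ − 2 = 19
p-value = P(T ≤ -1.610) ≈ 0.0619
Since p ≈ 0.0619 > α = 0.025, fail to reject H0; the evidence is not statistically significant.

t = -1.610; fail to reject H0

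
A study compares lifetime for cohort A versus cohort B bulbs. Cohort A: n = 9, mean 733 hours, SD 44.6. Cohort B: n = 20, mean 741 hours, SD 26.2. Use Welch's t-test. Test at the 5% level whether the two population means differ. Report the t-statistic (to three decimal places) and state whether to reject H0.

t = -0.501; fail to reject H0

Let group 1 = cohort A, group 2 = cohort B. H0: μ_1 = μ_2; H1: μ_1 ≠ μ_2 (Welch's two-sample t-test, two-sided).
t = (x̄_1 − x̄_2)/√(s_1²/n_1 + s_2²/n_2) = (733 − 741)/√(44.6²/9 + 26.2²/20) = -0.501
Welch–Satterthwaite df ≈ 10.57
Two-sided p-value ≈ 0.627
Since p ≈ 0.627 > α = 0.05, fail to reject H0; the evidence is not statistically significant.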